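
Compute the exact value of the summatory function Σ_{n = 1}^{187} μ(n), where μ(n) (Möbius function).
Σ_{n ≤ 187} μ(n) = -3

Compute μ(n) for each 1 ≤ n ≤ 187: μ(1) = 1, μ(2) = -1, μ(3) = -1, μ(4) = 0, μ(5) = -1, μ(6) = 1, μ(7) = -1, μ(8) = 0, μ(9) = 0, μ(10) = 1, μ(11) = -1, μ(12) = 0, μ(13) = -1, μ(14) = 1, μ(15) = 1, μ(16) = 0, μ(17) = -1, μ(18) = 0, μ(19) = -1, μ(20) = 0, μ(21) = 1, μ(22) = 1, μ(23) = -1, μ(24) = 0, μ(25) = 0, μ(26) = 1, μ(27) = 0, μ(28) = 0, μ(29) = -1, μ(30) = -1, μ(31) = -1, μ(32) = 0, μ(33) = 1, μ(34) = 1, μ(35) = 1, μ(36) = 0, μ(37) = -1, μ(38) = 1, μ(39) = 1, μ(40) = 0, μ(41) = -1, μ(42) = -1, μ(43) = -1, μ(44) = 0, μ(45) = 0, μ(46) = 1, μ(47) = -1, μ(48) = 0, μ(49) = 0, μ(50) = 0, μ(51) = 1, μ(52) = 0, μ(53) = -1, μ(54) = 0, μ(55) = 1, μ(56) = 0, μ(57) = 1, μ(58) = 1, μ(59) = -1, μ(60) = 0, μ(61) = -1, μ(62) = 1, μ(63) = 0, μ(64) = 0, μ(65) = 1, μ(66) = -1, μ(67) = -1, μ(68) = 0, μ(69) = 1, μ(70) = -1, μ(71) = -1, μ(72) = 0, μ(73) = -1, μ(74) = 1, μ(75) = 0, μ(76) = 0, μ(77) = 1, μ(78) = -1, μ(79) = -1, μ(80) = 0, μ(81) = 0, μ(82) = 1, μ(83) = -1, μ(84) = 0, μ(85) = 1, μ(86) = 1, μ(87) = 1, μ(88) = 0, μ(89) = -1, μ(90) = 0, μ(91) = 1, μ(92) = 0, μ(93) = 1, μ(94) = 1, μ(95) = 1, μ(96) = 0, μ(97) = -1, μ(98) = 0, μ(99) = 0, μ(100) = 0, μ(101) = -1, μ(102) = -1, μ(103) = -1, μ(104) = 0, μ(105) = -1, μ(106) = 1, μ(107) = -1, μ(108) = 0, μ(109) = -1, μ(110) = -1, μ(111) = 1, μ(112) = 0, μ(113) = -1, μ(114) = -1, μ(115) = 1, μ(116) = 0, μ(117) = 0, μ(118) = 1, μ(119) = 1, μ(120) = 0, μ(121) = 0, μ(122) = 1, μ(123) = 1, μ(124) = 0, μ(125) = 0, μ(126) = 0, μ(127) = -1, μ(128) = 0, μ(129) = 1, μ(130) = -1, μ(131) = -1, μ(132) = 0, μ(133) = 1, μ(134) = 1, μ(135) = 0, μ(136) = 0, μ(137) = -1, μ(138) = -1, μ(139) = -1, μ(140) = 0, μ(141) = 1, μ(142) = 1, μ(143) = 1, μ(144) = 0, μ(145) = 1, μ(146) = 1, μ(147) = 0, μ(148) = 0, μ(149) = -1, μ(150) = 0, μ(151) = -1, μ(152) = 0, μ(153) = 0, μ(154) = -1, μ(155) = 1, μ(156) = 0, μ(157) = -1, μ(158) = 1, μ(159) = 1, μ(160) = 0, μ(161) = 1, μ(162) = 0, μ(163) = -1, μ(164) = 0, μ(165) = -1, μ(166) = 1, μ(167) = -1, μ(168) = 0, μ(169) = 0, μ(170) = -1, μ(171) = 0, μ(172) = 0, μ(173) = -1, μ(174) = -1, μ(175) = 0, μ(176) = 0, μ(177) = 1, μ(178) = 1, μ(179) = -1, μ(180) = 0, μ(181) = -1, μ(182) = -1, μ(183) = 1, μ(184) = 0, μ(185) = 1, μ(186) = -1, μ(187) = 1. Summing all 187 values: -3. (Mertens function M(x) = Σ_{n ≤ x} μ(n); on average M(x) should be small (PNT ⟺ M(x) = o(x)).)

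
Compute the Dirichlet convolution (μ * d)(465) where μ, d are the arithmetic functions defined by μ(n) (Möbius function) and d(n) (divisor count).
(μ * d)(465) = 1

Divisors of 465: [1, 3, 5, 15, 31, 93, 155, 465]. For each d | 465:
  d = 1: μ(1) · d(465/1) = 1 · 8 = 8
  d = 3: μ(3) · d(465/3) = -1 · 4 = -4
  d = 5: μ(5) · d(465/5) = -1 · 4 = -4
  d = 15: μ(15) · d(465/15) = 1 · 2 = 2
  d = 31: μ(31) · d(465/31) = -1 · 4 = -4
  d = 93: μ(93) · d(465/93) = 1 · 2 = 2
  d = 155: μ(155) · d(465/155) = 1 · 2 = 2
  d = 465: μ(465) · d(465/465) = -1 · 1 = -1
Summing: (μ * d)(465) = 8 + -4 + -4 + 2 + -4 + 2 + 2 + -1 = 1.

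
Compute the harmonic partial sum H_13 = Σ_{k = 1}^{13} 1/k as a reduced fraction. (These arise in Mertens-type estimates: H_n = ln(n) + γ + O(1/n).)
H_13 = 1145993/360360

Direct summation: H_13 = 1 + 1/2 + ... + 1/13. The least common denominator is lcm(1, ..., 13) = 360360; over this denominator the numerator is 360360 + 180180 + 120120 + 90090 + 72072 + 60060 + 51480 + 45045 + 40040 + 36036 + 32760 + 30030 + 27720 = 1145993, so H_13 = 1145993/360360 (already in lowest terms) ≈ 3.18013. (The PNT-adjacent estimate ln(13) + γ ≈ 3.14217 matches within O(1/n).)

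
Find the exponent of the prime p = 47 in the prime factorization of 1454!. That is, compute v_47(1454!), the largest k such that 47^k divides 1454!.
v_47(1454!) = 30

Legendre's formula: v_p(n!) = Σ_{k ≥ 1} ⌊n / p^k⌋. For p = 47, n = 1454, the terms are:
  ⌊1454/47^1⌋ = ⌊1454/47⌋ = 30
(the next term ⌊1454/47^2⌋ = 0, terminating the sum). Summing: v_47(1454!) = 30 = 30.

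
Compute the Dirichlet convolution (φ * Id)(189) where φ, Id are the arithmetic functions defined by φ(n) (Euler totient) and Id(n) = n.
(φ * Id)(189) = 1053

Divisors of 189: [1, 3, 7, 9, 21, 27, 63, 189]. For each d | 189:
  d = 1: φ(1) · Id(189/1) = 1 · 189 = 189
  d = 3: φ(3) · Id(189/3) = 2 · 63 = 126
  d = 7: φ(7) · Id(189/7) = 6 · 27 = 162
  d = 9: φ(9) · Id(189/9) = 6 · 21 = 126
  d = 21: φ(21) · Id(189/21) = 12 · 9 = 108
  d = 27: φ(27) · Id(189/27) = 18 · 7 = 126
  d = 63: φ(63) · Id(189/63) = 36 · 3 = 108
  d = 189: φ(189) · Id(189/189) = 108 · 1 = 108
Summing: (φ * Id)(189) = 189 + 126 + 162 + 126 + 108 + 126 + 108 + 108 = 1053.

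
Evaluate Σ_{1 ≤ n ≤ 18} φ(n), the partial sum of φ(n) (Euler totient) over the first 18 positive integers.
Σ_{n ≤ 18} φ(n) = 102

Compute φ(n) for each 1 ≤ n ≤ 18: φ(1) = 1, φ(2) = 1, φ(3) = 2, φ(4) = 2, φ(5) = 4, φ(6) = 2, φ(7) = 6, φ(8) = 4, φ(9) = 6, φ(10) = 4, φ(11) = 10, φ(12) = 4, φ(13) = 12, φ(14) = 6, φ(15) = 8, φ(16) = 8, φ(17) = 16, φ(18) = 6. Summing all 18 values: 102. (Average order: Σ_{n ≤ x} φ(n) ~ (3/π²) x². For x = 18, (3/π²)·18² ≈ 98.48.)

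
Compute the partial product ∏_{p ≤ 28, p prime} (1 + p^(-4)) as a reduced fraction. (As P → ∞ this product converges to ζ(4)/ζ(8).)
∏ = 577447917650941187656457324944/535704058713408612067696280625

The primes p ≤ 28 are [2, 3, 5, 7, 11, 13, 17, 19, 23]. For each, (1 + 1/p^4) = (p^4 + 1)/p^4. Multiplying these fractions over p ∈ [2, 3, 5, 7, 11, 13, 17, 19, 23] gives 577447917650941187656457324944/535704058713408612067696280625. (In the limit P → ∞ this tends to ζ(4)/ζ(8).)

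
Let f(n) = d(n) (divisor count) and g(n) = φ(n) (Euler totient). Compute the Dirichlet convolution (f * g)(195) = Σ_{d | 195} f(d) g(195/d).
(d * φ)(195) = 336

Divisors of 195: [1, 3, 5, 13, 15, 39, 65, 195]. For each d | 195:
  d = 1: d(1) · φ(195/1) = 1 · 96 = 96
  d = 3: d(3) · φ(195/3) = 2 · 48 = 96
  d = 5: d(5) · φ(195/5) = 2 · 24 = 48
  d = 13: d(13) · φ(195/13) = 2 · 8 = 16
  d = 15: d(15) · φ(195/15) = 4 · 12 = 48
  d = 39: d(39) · φ(195/39) = 4 · 4 = 16
  d = 65: d(65) · φ(195/65) = 4 · 2 = 8
  d = 195: d(195) · φ(195/195) = 8 · 1 = 8
Summing: (d * φ)(195) = 96 + 96 + 48 + 16 + 48 + 16 + 8 + 8 = 336.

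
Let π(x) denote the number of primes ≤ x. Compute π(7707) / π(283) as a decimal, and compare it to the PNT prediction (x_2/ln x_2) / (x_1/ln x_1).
π(7707)/π(283) = 978/61 ≈ 16.0328;  PNT prediction ≈ 17.1783.

π(283) = 61 and π(7707) = 978, so π(7707)/π(283) ≈ 16.0328. The PNT-predicted ratio is (7707/ln(7707)) / (283/ln(283)) ≈ 17.1783. The two agree to within a few percent, as expected.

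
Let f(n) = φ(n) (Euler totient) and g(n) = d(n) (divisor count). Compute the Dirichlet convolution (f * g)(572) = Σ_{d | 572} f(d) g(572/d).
(φ * d)(572) = 1176

Divisors of 572: [1, 2, 4, 11, 13, 22, 26, 44, 52, 143, 286, 572]. For each d | 572:
  d = 1: φ(1) · d(572/1) = 1 · 12 = 12
  d = 2: φ(2) · d(572/2) = 1 · 8 = 8
  d = 4: φ(4) · d(572/4) = 2 · 4 = 8
  d = 11: φ(11) · d(572/11) = 10 · 6 = 60
  d = 13: φ(13) · d(572/13) = 12 · 6 = 72
  d = 22: φ(22) · d(572/22) = 10 · 4 = 40
  d = 26: φ(26) · d(572/26) = 12 · 4 = 48
  d = 44: φ(44) · d(572/44) = 20 · 2 = 40
  d = 52: φ(52) · d(572/52) = 24 · 2 = 48
  d = 143: φ(143) · d(572/143) = 120 · 3 = 360
  d = 286: φ(286) · d(572/286) = 120 · 2 = 240
  d = 572: φ(572) · d(572/572) = 240 · 1 = 240
Summing: (φ * d)(572) = 12 + 8 + 8 + 60 + 72 + 40 + 48 + 40 + 48 + 360 + 240 + 240 = 1176.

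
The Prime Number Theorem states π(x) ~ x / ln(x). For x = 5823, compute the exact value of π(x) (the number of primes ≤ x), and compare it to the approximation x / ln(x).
π(5823) = 764;  x/ln(x) ≈ 671.66;  relative error ≈ 12.09%.

Directly count primes up to 5823: π(5823) = 764. The PNT approximation gives 5823/ln(5823) ≈ 5823/8.66957 ≈ 671.66. Relative error (π(x) − x/ln(x)) / π(x) ≈ 12.09%; the approximation is known to undercount slightly (Li(x) is a better estimate).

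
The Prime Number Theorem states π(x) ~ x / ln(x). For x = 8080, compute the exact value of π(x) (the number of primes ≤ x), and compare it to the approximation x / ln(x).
π(8080) = 1014;  x/ln(x) ≈ 898.06;  relative error ≈ 11.43%.

Directly count primes up to 8080: π(8080) = 1014. The PNT approximation gives 8080/ln(8080) ≈ 8080/8.99715 ≈ 898.06. Relative error (π(x) − x/ln(x)) / π(x) ≈ 11.43%; the approximation is known to undercount slightly (Li(x) is a better estimate).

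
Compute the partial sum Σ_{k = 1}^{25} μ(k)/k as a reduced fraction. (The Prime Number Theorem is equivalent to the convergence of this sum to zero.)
Σ μ(k)/k = -249979/223092870

Values of μ(k) for 1 ≤ k ≤ 25: μ(1) = 1, μ(2) = -1, μ(3) = -1, μ(5) = -1, μ(6) = 1, μ(7) = -1, μ(10) = 1, μ(11) = -1, μ(13) = -1, μ(14) = 1, μ(15) = 1, μ(17) = -1, μ(19) = -1, μ(21) = 1, μ(22) = 1, μ(23) = -1, with μ = 0 on non-squarefree integers. Summing μ(k)/k for k where μ(k) ≠ 0 gives -249979/223092870 ≈ -0.0011. (PNT ⟺ this sum → 0 as n → ∞.)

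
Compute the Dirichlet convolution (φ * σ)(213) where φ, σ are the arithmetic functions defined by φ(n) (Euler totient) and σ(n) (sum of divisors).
(φ * σ)(213) = 852

Divisors of 213: [1, 3, 71, 213]. For each d | 213:
  d = 1: φ(1) · σ(213/1) = 1 · 288 = 288
  d = 3: φ(3) · σ(213/3) = 2 · 72 = 144
  d = 71: φ(71) · σ(213/71) = 70 · 4 = 280
  d = 213: φ(213) · σ(213/213) = 140 · 1 = 140
Summing: (φ * σ)(213) = 288 + 144 + 280 + 140 = 852.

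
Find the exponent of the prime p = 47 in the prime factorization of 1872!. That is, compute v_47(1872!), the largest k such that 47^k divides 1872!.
v_47(1872!) = 39

Legendre's formula: v_p(n!) = Σ_{k ≥ 1} ⌊n / p^k⌋. For p = 47, n = 1872, the terms are:
  ⌊1872/47^1⌋ = ⌊1872/47⌋ = 39
(the next term ⌊1872/47^2⌋ = 0, terminating the sum). Summing: v_47(1872!) = 39 = 39.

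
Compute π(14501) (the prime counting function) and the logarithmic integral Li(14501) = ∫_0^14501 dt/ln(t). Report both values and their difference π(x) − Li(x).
π(14501) = 1698;  Li(14501) ≈ 1724.64;  π(x) − Li(x) ≈ -26.64.

Direct count of primes ≤ 14501 gives π(14501) = 1698. Numerical evaluation of the logarithmic integral gives Li(14501) ≈ 1724.64. The difference π(x) − Li(x) ≈ -26.64 is typically negative for small/moderate x (Li(x) overestimates), though Littlewood's theorem shows this sign changes infinitely often.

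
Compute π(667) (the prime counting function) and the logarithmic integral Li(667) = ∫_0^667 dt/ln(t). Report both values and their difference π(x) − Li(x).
π(667) = 121;  Li(667) ≈ 128.03;  π(x) − Li(x) ≈ -7.03.

Direct count of primes ≤ 667 gives π(667) = 121. Numerical evaluation of the logarithmic integral gives Li(667) ≈ 128.03. The difference π(x) − Li(x) ≈ -7.03 is typically negative for small/moderate x (Li(x) overestimates), though Littlewood's theorem shows this sign changes infinitely often.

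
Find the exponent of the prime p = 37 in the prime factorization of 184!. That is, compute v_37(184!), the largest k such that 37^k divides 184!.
v_37(184!) = 4

Legendre's formula: v_p(n!) = Σ_{k ≥ 1} ⌊n / p^k⌋. For p = 37, n = 184, the terms are:
  ⌊184/37^1⌋ = ⌊184/37⌋ = 4
(the next term ⌊184/37^2⌋ = 0, terminating the sum). Summing: v_37(184!) = 4 = 4.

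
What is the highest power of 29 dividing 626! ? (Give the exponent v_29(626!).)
v_29(626!) = 21

Legendre's formula: v_p(n!) = Σ_{k ≥ 1} ⌊n / p^k⌋. For p = 29, n = 626, the terms are:
  ⌊626/29^1⌋ = ⌊626/29⌋ = 21
(the next term ⌊626/29^2⌋ = 0, terminating the sum). Summing: v_29(626!) = 21 = 21.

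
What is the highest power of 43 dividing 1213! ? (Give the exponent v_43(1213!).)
v_43(1213!) = 28

Legendre's formula: v_p(n!) = Σ_{k ≥ 1} ⌊n / p^k⌋. For p = 43, n = 1213, the terms are:
  ⌊1213/43^1⌋ = ⌊1213/43⌋ = 28
(the next term ⌊1213/43^2⌋ = 0, terminating the sum). Summing: v_43(1213!) = 28 = 28.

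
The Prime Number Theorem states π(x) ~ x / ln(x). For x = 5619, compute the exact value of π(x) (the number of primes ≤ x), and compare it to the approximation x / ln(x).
π(5619) = 738;  x/ln(x) ≈ 650.81;  relative error ≈ 11.81%.

Directly count primes up to 5619: π(5619) = 738. The PNT approximation gives 5619/ln(5619) ≈ 5619/8.63391 ≈ 650.81. Relative error (π(x) − x/ln(x)) / π(x) ≈ 11.81%; the approximation is known to undercount slightly (Li(x) is a better estimate).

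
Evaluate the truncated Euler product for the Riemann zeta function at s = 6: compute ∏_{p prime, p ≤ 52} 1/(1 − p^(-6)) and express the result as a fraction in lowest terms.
∏ = 739922824862544451640166694180680765476614483998462834502498139791315/727309058868145310276350820375862045292293308126790710400267935809536

The primes p ≤ 52 are [2, 3, 5, 7, 11, 13, 17, 19, 23, 29, 31, 37, 41, 43, 47]. For each prime, (1 − 1/p^6)^(-1) = p^6 / (p^6 − 1). The product is (1 − 1/2^6)^(-1), (1 − 1/3^6)^(-1), (1 − 1/5^6)^(-1), (1 − 1/7^6)^(-1), (1 − 1/11^6)^(-1), (1 − 1/13^6)^(-1), (1 − 1/17^6)^(-1), (1 − 1/19^6)^(-1), (1 − 1/23^6)^(-1), (1 − 1/29^6)^(-1), (1 − 1/31^6)^(-1), (1 − 1/37^6)^(-1), (1 − 1/41^6)^(-1), (1 − 1/43^6)^(-1), (1 − 1/47^6)^(-1) = ∏ p^6 / (p^6 − 1) = 739922824862544451640166694180680765476614483998462834502498139791315/727309058868145310276350820375862045292293308126790710400267935809536.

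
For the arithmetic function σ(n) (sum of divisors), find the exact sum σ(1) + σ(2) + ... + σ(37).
Σ_{n ≤ 37} σ(n) = 1136

Compute σ(n) for each 1 ≤ n ≤ 37: σ(1) = 1, σ(2) = 3, σ(3) = 4, σ(4) = 7, σ(5) = 6, σ(6) = 12, σ(7) = 8, σ(8) = 15, σ(9) = 13, σ(10) = 18, σ(11) = 12, σ(12) = 28, σ(13) = 14, σ(14) = 24, σ(15) = 24, σ(16) = 31, σ(17) = 18, σ(18) = 39, σ(19) = 20, σ(20) = 42, σ(21) = 32, σ(22) = 36, σ(23) = 24, σ(24) = 60, σ(25) = 31, σ(26) = 42, σ(27) = 40, σ(28) = 56, σ(29) = 30, σ(30) = 72, σ(31) = 32, σ(32) = 63, σ(33) = 48, σ(34) = 54, σ(35) = 48, σ(36) = 91, σ(37) = 38. Summing all 37 values: 1136. (Average order: Σ_{n ≤ x} σ(n) ~ (π²/12) x². For x = 37, (π²/12)·37² ≈ 1125.96.)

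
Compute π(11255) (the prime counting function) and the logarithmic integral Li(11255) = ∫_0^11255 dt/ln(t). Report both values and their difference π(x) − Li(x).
π(11255) = 1360;  Li(11255) ≈ 1381.51;  π(x) − Li(x) ≈ -21.51.

Direct count of primes ≤ 11255 gives π(11255) = 1360. Numerical evaluation of the logarithmic integral gives Li(11255) ≈ 1381.51. The difference π(x) − Li(x) ≈ -21.51 is typically negative for small/moderate x (Li(x) overestimates), though Littlewood's theorem shows this sign changes infinitely often.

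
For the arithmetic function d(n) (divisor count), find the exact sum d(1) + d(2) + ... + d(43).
Σ_{n ≤ 43} d(n) = 170

Compute d(n) for each 1 ≤ n ≤ 43: d(1) = 1, d(2) = 2, d(3) = 2, d(4) = 3, d(5) = 2, d(6) = 4, d(7) = 2, d(8) = 4, d(9) = 3, d(10) = 4, d(11) = 2, d(12) = 6, d(13) = 2, d(14) = 4, d(15) = 4, d(16) = 5, d(17) = 2, d(18) = 6, d(19) = 2, d(20) = 6, d(21) = 4, d(22) = 4, d(23) = 2, d(24) = 8, d(25) = 3, d(26) = 4, d(27) = 4, d(28) = 6, d(29) = 2, d(30) = 8, d(31) = 2, d(32) = 6, d(33) = 4, d(34) = 4, d(35) = 4, d(36) = 9, d(37) = 2, d(38) = 4, d(39) = 4, d(40) = 8, d(41) = 2, d(42) = 8, d(43) = 2. Summing all 43 values: 170. (Dirichlet's divisor formula: Σ_{n ≤ x} d(n) = x ln(x) + (2γ − 1) x + O(√x). For x = 43, the asymptotic estimate is ≈ 168.37.)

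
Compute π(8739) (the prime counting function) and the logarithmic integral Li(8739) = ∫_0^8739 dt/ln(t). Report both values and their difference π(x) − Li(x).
π(8739) = 1089;  Li(8739) ≈ 1108.24;  π(x) − Li(x) ≈ -19.24.

Direct count of primes ≤ 8739 gives π(8739) = 1089. Numerical evaluation of the logarithmic integral gives Li(8739) ≈ 1108.24. The difference π(x) − Li(x) ≈ -19.24 is typically negative for small/moderate x (Li(x) overestimates), though Littlewood's theorem shows this sign changes infinitely often.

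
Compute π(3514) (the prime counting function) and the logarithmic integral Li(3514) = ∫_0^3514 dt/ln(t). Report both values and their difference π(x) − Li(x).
π(3514) = 490;  Li(3514) ≈ 506.32;  π(x) − Li(x) ≈ -16.32.

Direct count of primes ≤ 3514 gives π(3514) = 490. Numerical evaluation of the logarithmic integral gives Li(3514) ≈ 506.32. The difference π(x) − Li(x) ≈ -16.32 is typically negative for small/moderate x (Li(x) overestimates), though Littlewood's theorem shows this sign changes infinitely often.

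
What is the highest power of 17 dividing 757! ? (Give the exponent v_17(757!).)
v_17(757!) = 46

Legendre's formula: v_p(n!) = Σ_{k ≥ 1} ⌊n / p^k⌋. For p = 17, n = 757, the terms are:
  ⌊757/17^1⌋ = ⌊757/17⌋ = 44
  ⌊757/17^2⌋ = ⌊757/289⌋ = 2
(the next term ⌊757/17^3⌋ = 0, terminating the sum). Summing: v_17(757!) = 44 + 2 = 46.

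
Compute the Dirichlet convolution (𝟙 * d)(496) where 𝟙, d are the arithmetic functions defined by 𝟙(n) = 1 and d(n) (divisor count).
(𝟙 * d)(496) = 45

Divisors of 496: [1, 2, 4, 8, 16, 31, 62, 124, 248, 496]. For each d | 496:
  d = 1: 𝟙(1) · d(496/1) = 1 · 10 = 10
  d = 2: 𝟙(2) · d(496/2) = 1 · 8 = 8
  d = 4: 𝟙(4) · d(496/4) = 1 · 6 = 6
  d = 8: 𝟙(8) · d(496/8) = 1 · 4 = 4
  d = 16: 𝟙(16) · d(496/16) = 1 · 2 = 2
  d = 31: 𝟙(31) · d(496/31) = 1 · 5 = 5
  d = 62: 𝟙(62) · d(496/62) = 1 · 4 = 4
  d = 124: 𝟙(124) · d(496/124) = 1 · 3 = 3
  d = 248: 𝟙(248) · d(496/248) = 1 · 2 = 2
  d = 496: 𝟙(496) · d(496/496) = 1 · 1 = 1
Summing: (𝟙 * d)(496) = 10 + 8 + 6 + 4 + 2 + 5 + 4 + 3 + 2 + 1 = 45.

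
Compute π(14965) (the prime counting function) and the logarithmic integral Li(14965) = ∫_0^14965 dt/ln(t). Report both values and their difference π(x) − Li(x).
π(14965) = 1752;  Li(14965) ≈ 1772.98;  π(x) − Li(x) ≈ -20.98.

Direct count of primes ≤ 14965 gives π(14965) = 1752. Numerical evaluation of the logarithmic integral gives Li(14965) ≈ 1772.98. The difference π(x) − Li(x) ≈ -20.98 is typically negative for small/moderate x (Li(x) overestimates), though Littlewood's theorem shows this sign changes infinitely often.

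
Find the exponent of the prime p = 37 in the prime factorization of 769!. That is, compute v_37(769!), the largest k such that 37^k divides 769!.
v_37(769!) = 20

Legendre's formula: v_p(n!) = Σ_{k ≥ 1} ⌊n / p^k⌋. For p = 37, n = 769, the terms are:
  ⌊769/37^1⌋ = ⌊769/37⌋ = 20
(the next term ⌊769/37^2⌋ = 0, terminating the sum). Summing: v_37(769!) = 20 = 20.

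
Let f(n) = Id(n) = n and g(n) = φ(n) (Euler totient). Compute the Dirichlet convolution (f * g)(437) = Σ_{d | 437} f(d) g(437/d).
(Id * φ)(437) = 1665

Divisors of 437: [1, 19, 23, 437]. For each d | 437:
  d = 1: Id(1) · φ(437/1) = 1 · 396 = 396
  d = 19: Id(19) · φ(437/19) = 19 · 22 = 418
  d = 23: Id(23) · φ(437/23) = 23 · 18 = 414
  d = 437: Id(437) · φ(437/437) = 437 · 1 = 437
Summing: (Id * φ)(437) = 396 + 418 + 414 + 437 = 1665.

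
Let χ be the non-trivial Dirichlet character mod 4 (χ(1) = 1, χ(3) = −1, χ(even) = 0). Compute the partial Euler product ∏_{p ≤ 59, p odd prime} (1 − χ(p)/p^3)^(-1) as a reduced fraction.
∏ = 33892950142980005397598438491456695728452775811/34979163586504081013297614880240795412263337984

The odd primes p ≤ 59 are [3, 5, 7, 11, 13, 17, 19, 23, 29, 31, 37, 41, 43, 47, 53, 59]. For each, χ(p) = 1 if p ≡ 1 mod 4, χ(p) = −1 if p ≡ 3 mod 4. Taking (1 − χ(p)/p^3)^(-1) = p^3/(p^3 − χ(p)): (1 − (-1)/3^3)^(-1) · (1 − (1)/5^3)^(-1) · (1 − (-1)/7^3)^(-1) · (1 − (-1)/11^3)^(-1) · (1 − (1)/13^3)^(-1) · (1 − (1)/17^3)^(-1) · (1 − (-1)/19^3)^(-1) · (1 − (-1)/23^3)^(-1) · (1 − (1)/29^3)^(-1) · (1 − (-1)/31^3)^(-1) · (1 − (1)/37^3)^(-1) · (1 − (1)/41^3)^(-1) · (1 − (-1)/43^3)^(-1) · (1 − (-1)/47^3)^(-1) · (1 − (1)/53^3)^(-1) · (1 − (-1)/59^3)^(-1) = 33892950142980005397598438491456695728452775811/34979163586504081013297614880240795412263337984.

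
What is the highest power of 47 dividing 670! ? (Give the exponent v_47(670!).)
v_47(670!) = 14

Legendre's formula: v_p(n!) = Σ_{k ≥ 1} ⌊n / p^k⌋. For p = 47, n = 670, the terms are:
  ⌊670/47^1⌋ = ⌊670/47⌋ = 14
(the next term ⌊670/47^2⌋ = 0, terminating the sum). Summing: v_47(670!) = 14 = 14.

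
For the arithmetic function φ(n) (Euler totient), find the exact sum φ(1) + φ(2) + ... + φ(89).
Σ_{n ≤ 89} φ(n) = 2456

Compute φ(n) for each 1 ≤ n ≤ 89: φ(1) = 1, φ(2) = 1, φ(3) = 2, φ(4) = 2, φ(5) = 4, φ(6) = 2, φ(7) = 6, φ(8) = 4, φ(9) = 6, φ(10) = 4, φ(11) = 10, φ(12) = 4, φ(13) = 12, φ(14) = 6, φ(15) = 8, φ(16) = 8, φ(17) = 16, φ(18) = 6, φ(19) = 18, φ(20) = 8, φ(21) = 12, φ(22) = 10, φ(23) = 22, φ(24) = 8, φ(25) = 20, φ(26) = 12, φ(27) = 18, φ(28) = 12, φ(29) = 28, φ(30) = 8, φ(31) = 30, φ(32) = 16, φ(33) = 20, φ(34) = 16, φ(35) = 24, φ(36) = 12, φ(37) = 36, φ(38) = 18, φ(39) = 24, φ(40) = 16, φ(41) = 40, φ(42) = 12, φ(43) = 42, φ(44) = 20, φ(45) = 24, φ(46) = 22, φ(47) = 46, φ(48) = 16, φ(49) = 42, φ(50) = 20, φ(51) = 32, φ(52) = 24, φ(53) = 52, φ(54) = 18, φ(55) = 40, φ(56) = 24, φ(57) = 36, φ(58) = 28, φ(59) = 58, φ(60) = 16, φ(61) = 60, φ(62) = 30, φ(63) = 36, φ(64) = 32, φ(65) = 48, φ(66) = 20, φ(67) = 66, φ(68) = 32, φ(69) = 44, φ(70) = 24, φ(71) = 70, φ(72) = 24, φ(73) = 72, φ(74) = 36, φ(75) = 40, φ(76) = 36, φ(77) = 60, φ(78) = 24, φ(79) = 78, φ(80) = 32, φ(81) = 54, φ(82) = 40, φ(83) = 82, φ(84) = 24, φ(85) = 64, φ(86) = 42, φ(87) = 56, φ(88) = 40, φ(89) = 88. Summing all 89 values: 2456. (Average order: Σ_{n ≤ x} φ(n) ~ (3/π²) x². For x = 89, (3/π²)·89² ≈ 2407.70.)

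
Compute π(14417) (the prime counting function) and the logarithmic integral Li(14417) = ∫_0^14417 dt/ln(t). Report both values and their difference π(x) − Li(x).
π(14417) = 1689;  Li(14417) ≈ 1715.87;  π(x) − Li(x) ≈ -26.87.

Direct count of primes ≤ 14417 gives π(14417) = 1689. Numerical evaluation of the logarithmic integral gives Li(14417) ≈ 1715.87. The difference π(x) − Li(x) ≈ -26.87 is typically negative for small/moderate x (Li(x) overestimates), though Littlewood's theorem shows this sign changes infinitely often.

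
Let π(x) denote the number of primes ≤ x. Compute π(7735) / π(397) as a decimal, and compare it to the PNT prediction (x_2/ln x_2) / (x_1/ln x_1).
π(7735)/π(397) = 981/78 ≈ 12.5769;  PNT prediction ≈ 13.0216.

π(397) = 78 and π(7735) = 981, so π(7735)/π(397) ≈ 12.5769. The PNT-predicted ratio is (7735/ln(7735)) / (397/ln(397)) ≈ 13.0216. The two agree to within a few percent, as expected.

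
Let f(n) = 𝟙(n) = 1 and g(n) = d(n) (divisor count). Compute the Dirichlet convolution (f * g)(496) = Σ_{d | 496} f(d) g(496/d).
(𝟙 * d)(496) = 45

Divisors of 496: [1, 2, 4, 8, 16, 31, 62, 124, 248, 496]. For each d | 496:
  d = 1: 𝟙(1) · d(496/1) = 1 · 10 = 10
  d = 2: 𝟙(2) · d(496/2) = 1 · 8 = 8
  d = 4: 𝟙(4) · d(496/4) = 1 · 6 = 6
  d = 8: 𝟙(8) · d(496/8) = 1 · 4 = 4
  d = 16: 𝟙(16) · d(496/16) = 1 · 2 = 2
  d = 31: 𝟙(31) · d(496/31) = 1 · 5 = 5
  d = 62: 𝟙(62) · d(496/62) = 1 · 4 = 4
  d = 124: 𝟙(124) · d(496/124) = 1 · 3 = 3
  d = 248: 𝟙(248) · d(496/248) = 1 · 2 = 2
  d = 496: 𝟙(496) · d(496/496) = 1 · 1 = 1
Summing: (𝟙 * d)(496) = 10 + 8 + 6 + 4 + 2 + 5 + 4 + 3 + 2 + 1 = 45.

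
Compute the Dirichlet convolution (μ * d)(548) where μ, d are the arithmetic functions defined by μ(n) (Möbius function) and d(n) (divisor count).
(μ * d)(548) = 1

Divisors of 548: [1, 2, 4, 137, 274, 548]. For each d | 548:
  d = 1: μ(1) · d(548/1) = 1 · 6 = 6
  d = 2: μ(2) · d(548/2) = -1 · 4 = -4
  d = 4: μ(4) · d(548/4) = 0 · 2 = 0
  d = 137: μ(137) · d(548/137) = -1 · 3 = -3
  d = 274: μ(274) · d(548/274) = 1 · 2 = 2
  d = 548: μ(548) · d(548/548) = 0 · 1 = 0
Summing: (μ * d)(548) = 6 + -4 + 0 + -3 + 2 + 0 = 1.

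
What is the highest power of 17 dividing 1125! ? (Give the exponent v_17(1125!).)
v_17(1125!) = 69

Legendre's formula: v_p(n!) = Σ_{k ≥ 1} ⌊n / p^k⌋. For p = 17, n = 1125, the terms are:
  ⌊1125/17^1⌋ = ⌊1125/17⌋ = 66
  ⌊1125/17^2⌋ = ⌊1125/289⌋ = 3
(the next term ⌊1125/17^3⌋ = 0, terminating the sum). Summing: v_17(1125!) = 66 + 3 = 69.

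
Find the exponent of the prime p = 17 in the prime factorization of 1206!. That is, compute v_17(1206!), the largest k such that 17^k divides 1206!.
v_17(1206!) = 74

Legendre's formula: v_p(n!) = Σ_{k ≥ 1} ⌊n / p^k⌋. For p = 17, n = 1206, the terms are:
  ⌊1206/17^1⌋ = ⌊1206/17⌋ = 70
  ⌊1206/17^2⌋ = ⌊1206/289⌋ = 4
(the next term ⌊1206/17^3⌋ = 0, terminating the sum). Summing: v_17(1206!) = 70 + 4 = 74.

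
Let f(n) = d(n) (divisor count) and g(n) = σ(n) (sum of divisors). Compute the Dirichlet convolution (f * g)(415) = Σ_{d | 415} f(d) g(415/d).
(d * σ)(415) = 688

Divisors of 415: [1, 5, 83, 415]. For each d | 415:
  d = 1: d(1) · σ(415/1) = 1 · 504 = 504
  d = 5: d(5) · σ(415/5) = 2 · 84 = 168
  d = 83: d(83) · σ(415/83) = 2 · 6 = 12
  d = 415: d(415) · σ(415/415) = 4 · 1 = 4
Summing: (d * σ)(415) = 504 + 168 + 12 + 4 = 688.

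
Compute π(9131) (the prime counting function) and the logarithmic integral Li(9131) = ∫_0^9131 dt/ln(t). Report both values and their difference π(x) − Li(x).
π(9131) = 1131;  Li(9131) ≈ 1151.33;  π(x) − Li(x) ≈ -20.33.

Direct count of primes ≤ 9131 gives π(9131) = 1131. Numerical evaluation of the logarithmic integral gives Li(9131) ≈ 1151.33. The difference π(x) − Li(x) ≈ -20.33 is typically negative for small/moderate x (Li(x) overestimates), though Littlewood's theorem shows this sign changes infinitely often.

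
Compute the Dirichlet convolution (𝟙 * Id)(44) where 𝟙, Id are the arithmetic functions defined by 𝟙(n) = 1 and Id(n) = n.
(𝟙 * Id)(44) = 84

Divisors of 44: [1, 2, 4, 11, 22, 44]. For each d | 44:
  d = 1: 𝟙(1) · Id(44/1) = 1 · 44 = 44
  d = 2: 𝟙(2) · Id(44/2) = 1 · 22 = 22
  d = 4: 𝟙(4) · Id(44/4) = 1 · 11 = 11
  d = 11: 𝟙(11) · Id(44/11) = 1 · 4 = 4
  d = 22: 𝟙(22) · Id(44/22) = 1 · 2 = 2
  d = 44: 𝟙(44) · Id(44/44) = 1 · 1 = 1
Summing: (𝟙 * Id)(44) = 44 + 22 + 11 + 4 + 2 + 1 = 84.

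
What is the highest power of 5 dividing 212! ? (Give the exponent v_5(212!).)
v_5(212!) = 51

Legendre's formula: v_p(n!) = Σ_{k ≥ 1} ⌊n / p^k⌋. For p = 5, n = 212, the terms are:
  ⌊212/5^1⌋ = ⌊212/5⌋ = 42
  ⌊212/5^2⌋ = ⌊212/25⌋ = 8
  ⌊212/5^3⌋ = ⌊212/125⌋ = 1
(the next term ⌊212/5^4⌋ = 0, terminating the sum). Summing: v_5(212!) = 42 + 8 + 1 = 51.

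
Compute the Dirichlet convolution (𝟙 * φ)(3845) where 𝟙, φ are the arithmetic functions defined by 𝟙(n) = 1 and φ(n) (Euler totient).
(𝟙 * φ)(3845) = 3845

Divisors of 3845: [1, 5, 769, 3845]. For each d | 3845:
  d = 1: 𝟙(1) · φ(3845/1) = 1 · 3072 = 3072
  d = 5: 𝟙(5) · φ(3845/5) = 1 · 768 = 768
  d = 769: 𝟙(769) · φ(3845/769) = 1 · 4 = 4
  d = 3845: 𝟙(3845) · φ(3845/3845) = 1 · 1 = 1
Summing: (𝟙 * φ)(3845) = 3072 + 768 + 4 + 1 = 3845.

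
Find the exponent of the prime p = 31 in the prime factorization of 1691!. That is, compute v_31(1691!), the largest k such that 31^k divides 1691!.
v_31(1691!) = 55

Legendre's formula: v_p(n!) = Σ_{k ≥ 1} ⌊n / p^k⌋. For p = 31, n = 1691, the terms are:
  ⌊1691/31^1⌋ = ⌊1691/31⌋ = 54
  ⌊1691/31^2⌋ = ⌊1691/961⌋ = 1
(the next term ⌊1691/31^3⌋ = 0, terminating the sum). Summing: v_31(1691!) = 54 + 1 = 55.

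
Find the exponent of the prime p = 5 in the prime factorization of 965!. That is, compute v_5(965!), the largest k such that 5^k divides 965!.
v_5(965!) = 239

Legendre's formula: v_p(n!) = Σ_{k ≥ 1} ⌊n / p^k⌋. For p = 5, n = 965, the terms are:
  ⌊965/5^1⌋ = ⌊965/5⌋ = 193
  ⌊965/5^2⌋ = ⌊965/25⌋ = 38
  ⌊965/5^3⌋ = ⌊965/125⌋ = 7
  ⌊965/5^4⌋ = ⌊965/625⌋ = 1
(the next term ⌊965/5^5⌋ = 0, terminating the sum). Summing: v_5(965!) = 193 + 38 + 7 + 1 = 239.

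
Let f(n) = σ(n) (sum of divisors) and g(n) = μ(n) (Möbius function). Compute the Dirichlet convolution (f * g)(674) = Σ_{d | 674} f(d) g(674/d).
(σ * μ)(674) = 674

Divisors of 674: [1, 2, 337, 674]. For each d | 674:
  d = 1: σ(1) · μ(674/1) = 1 · 1 = 1
  d = 2: σ(2) · μ(674/2) = 3 · -1 = -3
  d = 337: σ(337) · μ(674/337) = 338 · -1 = -338
  d = 674: σ(674) · μ(674/674) = 1014 · 1 = 1014
Summing: (σ * μ)(674) = 1 + -3 + -338 + 1014 = 674.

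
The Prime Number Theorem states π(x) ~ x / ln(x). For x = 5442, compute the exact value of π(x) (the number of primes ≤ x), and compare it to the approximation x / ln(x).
π(5442) = 719;  x/ln(x) ≈ 632.65;  relative error ≈ 12.01%.

Directly count primes up to 5442: π(5442) = 719. The PNT approximation gives 5442/ln(5442) ≈ 5442/8.60190 ≈ 632.65. Relative error (π(x) − x/ln(x)) / π(x) ≈ 12.01%; the approximation is known to undercount slightly (Li(x) is a better estimate).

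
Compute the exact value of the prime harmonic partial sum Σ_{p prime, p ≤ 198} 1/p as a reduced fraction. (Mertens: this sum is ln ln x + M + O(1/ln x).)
Σ 1/p = 76196574135067008118914163673288637004399442476398684669741544152346284384175423/39195588149163123383161804554421175259738677336198748467804183290796540382737190

π(198) = 45, so the primes ≤ 198 are [2, 3, 5, 7, 11, 13, 17, 19, 23, 29, 31, 37, 41, 43, 47, 53, 59, 61, 67, 71, 73, 79, 83, 89, 97, 101, 103, 107, 109, 113, 127, 131, 137, 139, 149, 151, 157, 163, 167, 173, 179, 181, 191, 193, 197]. Summing 1/p over these primes: 76196574135067008118914163673288637004399442476398684669741544152346284384175423/39195588149163123383161804554421175259738677336198748467804183290796540382737190 ≈ 1.9440. Mertens estimate ln ln(198) + 0.2615 ≈ 1.9270.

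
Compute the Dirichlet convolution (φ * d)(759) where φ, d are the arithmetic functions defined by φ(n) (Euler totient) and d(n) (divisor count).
(φ * d)(759) = 1152

Divisors of 759: [1, 3, 11, 23, 33, 69, 253, 759]. For each d | 759:
  d = 1: φ(1) · d(759/1) = 1 · 8 = 8
  d = 3: φ(3) · d(759/3) = 2 · 4 = 8
  d = 11: φ(11) · d(759/11) = 10 · 4 = 40
  d = 23: φ(23) · d(759/23) = 22 · 4 = 88
  d = 33: φ(33) · d(759/33) = 20 · 2 = 40
  d = 69: φ(69) · d(759/69) = 44 · 2 = 88
  d = 253: φ(253) · d(759/253) = 220 · 2 = 440
  d = 759: φ(759) · d(759/759) = 440 · 1 = 440
Summing: (φ * d)(759) = 8 + 8 + 40 + 88 + 40 + 88 + 440 + 440 = 1152.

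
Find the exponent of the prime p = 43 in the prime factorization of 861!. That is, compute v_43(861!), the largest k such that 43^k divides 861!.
v_43(861!) = 20

Legendre's formula: v_p(n!) = Σ_{k ≥ 1} ⌊n / p^k⌋. For p = 43, n = 861, the terms are:
  ⌊861/43^1⌋ = ⌊861/43⌋ = 20
(the next term ⌊861/43^2⌋ = 0, terminating the sum). Summing: v_43(861!) = 20 = 20.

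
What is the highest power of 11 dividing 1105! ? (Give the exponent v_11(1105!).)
v_11(1105!) = 109

Legendre's formula: v_p(n!) = Σ_{k ≥ 1} ⌊n / p^k⌋. For p = 11, n = 1105, the terms are:
  ⌊1105/11^1⌋ = ⌊1105/11⌋ = 100
  ⌊1105/11^2⌋ = ⌊1105/121⌋ = 9
(the next term ⌊1105/11^3⌋ = 0, terminating the sum). Summing: v_11(1105!) = 100 + 9 = 109.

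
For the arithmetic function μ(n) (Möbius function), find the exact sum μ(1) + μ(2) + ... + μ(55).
Σ_{n ≤ 55} μ(n) = -2

Compute μ(n) for each 1 ≤ n ≤ 55: μ(1) = 1, μ(2) = -1, μ(3) = -1, μ(4) = 0, μ(5) = -1, μ(6) = 1, μ(7) = -1, μ(8) = 0, μ(9) = 0, μ(10) = 1, μ(11) = -1, μ(12) = 0, μ(13) = -1, μ(14) = 1, μ(15) = 1, μ(16) = 0, μ(17) = -1, μ(18) = 0, μ(19) = -1, μ(20) = 0, μ(21) = 1, μ(22) = 1, μ(23) = -1, μ(24) = 0, μ(25) = 0, μ(26) = 1, μ(27) = 0, μ(28) = 0, μ(29) = -1, μ(30) = -1, μ(31) = -1, μ(32) = 0, μ(33) = 1, μ(34) = 1, μ(35) = 1, μ(36) = 0, μ(37) = -1, μ(38) = 1, μ(39) = 1, μ(40) = 0, μ(41) = -1, μ(42) = -1, μ(43) = -1, μ(44) = 0, μ(45) = 0, μ(46) = 1, μ(47) = -1, μ(48) = 0, μ(49) = 0, μ(50) = 0, μ(51) = 1, μ(52) = 0, μ(53) = -1, μ(54) = 0, μ(55) = 1. Summing all 55 values: -2. (Mertens function M(x) = Σ_{n ≤ x} μ(n); on average M(x) should be small (PNT ⟺ M(x) = o(x)).)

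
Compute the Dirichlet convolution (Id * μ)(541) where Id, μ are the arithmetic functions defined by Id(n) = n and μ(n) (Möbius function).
(Id * μ)(541) = 540

Divisors of 541: [1, 541]. For each d | 541:
  d = 1: Id(1) · μ(541/1) = 1 · -1 = -1
  d = 541: Id(541) · μ(541/541) = 541 · 1 = 541
Summing: (Id * μ)(541) = -1 + 541 = 540.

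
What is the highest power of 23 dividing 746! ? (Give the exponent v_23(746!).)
v_23(746!) = 33

Legendre's formula: v_p(n!) = Σ_{k ≥ 1} ⌊n / p^k⌋. For p = 23, n = 746, the terms are:
  ⌊746/23^1⌋ = ⌊746/23⌋ = 32
  ⌊746/23^2⌋ = ⌊746/529⌋ = 1
(the next term ⌊746/23^3⌋ = 0, terminating the sum). Summing: v_23(746!) = 32 + 1 = 33.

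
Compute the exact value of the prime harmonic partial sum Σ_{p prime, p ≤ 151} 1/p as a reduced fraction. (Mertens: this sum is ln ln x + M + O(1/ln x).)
Σ 1/p = 426559540131011718238816115585684956391671166781102121476137/225319534991831177328890236228992001350685163362356544091910

π(151) = 36, so the primes ≤ 151 are [2, 3, 5, 7, 11, 13, 17, 19, 23, 29, 31, 37, 41, 43, 47, 53, 59, 61, 67, 71, 73, 79, 83, 89, 97, 101, 103, 107, 109, 113, 127, 131, 137, 139, 149, 151]. Summing 1/p over these primes: 426559540131011718238816115585684956391671166781102121476137/225319534991831177328890236228992001350685163362356544091910 ≈ 1.8931. Mertens estimate ln ln(151) + 0.2615 ≈ 1.8744.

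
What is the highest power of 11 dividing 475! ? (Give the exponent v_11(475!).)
v_11(475!) = 46

Legendre's formula: v_p(n!) = Σ_{k ≥ 1} ⌊n / p^k⌋. For p = 11, n = 475, the terms are:
  ⌊475/11^1⌋ = ⌊475/11⌋ = 43
  ⌊475/11^2⌋ = ⌊475/121⌋ = 3
(the next term ⌊475/11^3⌋ = 0, terminating the sum). Summing: v_11(475!) = 43 + 3 = 46.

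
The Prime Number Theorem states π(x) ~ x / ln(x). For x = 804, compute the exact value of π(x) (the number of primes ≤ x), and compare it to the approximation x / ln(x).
π(804) = 139;  x/ln(x) ≈ 120.19;  relative error ≈ 13.53%.

Directly count primes up to 804: π(804) = 139. The PNT approximation gives 804/ln(804) ≈ 804/6.68960 ≈ 120.19. Relative error (π(x) − x/ln(x)) / π(x) ≈ 13.53%; the approximation is known to undercount slightly (Li(x) is a better estimate).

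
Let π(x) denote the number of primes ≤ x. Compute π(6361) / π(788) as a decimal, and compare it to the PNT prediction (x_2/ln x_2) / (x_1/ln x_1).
π(6361)/π(788) = 829/138 ≈ 6.0072;  PNT prediction ≈ 6.1474.

π(788) = 138 and π(6361) = 829, so π(6361)/π(788) ≈ 6.0072. The PNT-predicted ratio is (6361/ln(6361)) / (788/ln(788)) ≈ 6.1474. The two agree to within a few percent, as expected.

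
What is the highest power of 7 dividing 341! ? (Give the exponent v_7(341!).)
v_7(341!) = 54

Legendre's formula: v_p(n!) = Σ_{k ≥ 1} ⌊n / p^k⌋. For p = 7, n = 341, the terms are:
  ⌊341/7^1⌋ = ⌊341/7⌋ = 48
  ⌊341/7^2⌋ = ⌊341/49⌋ = 6
(the next term ⌊341/7^3⌋ = 0, terminating the sum). Summing: v_7(341!) = 48 + 6 = 54.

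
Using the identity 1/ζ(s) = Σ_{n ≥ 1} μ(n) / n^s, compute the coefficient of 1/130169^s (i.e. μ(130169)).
μ(130169) = 1

Factor n = 130169 = 13 · 17 · 19 · 31. μ(n) = 0 if any exponent ≥ 2 (not squarefree); otherwise μ(n) = (−1)^{ω(n)} where ω(n) is the number of distinct prime factors. Applying: μ(130169) = 1.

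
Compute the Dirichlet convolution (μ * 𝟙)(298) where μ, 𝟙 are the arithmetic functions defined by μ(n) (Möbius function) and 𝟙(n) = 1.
(μ * 𝟙)(298) = 0

Divisors of 298: [1, 2, 149, 298]. For each d | 298:
  d = 1: μ(1) · 𝟙(298/1) = 1 · 1 = 1
  d = 2: μ(2) · 𝟙(298/2) = -1 · 1 = -1
  d = 149: μ(149) · 𝟙(298/149) = -1 · 1 = -1
  d = 298: μ(298) · 𝟙(298/298) = 1 · 1 = 1
Summing: (μ * 𝟙)(298) = 1 + -1 + -1 + 1 = 0.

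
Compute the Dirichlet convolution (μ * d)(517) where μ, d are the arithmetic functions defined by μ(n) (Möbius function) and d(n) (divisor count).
(μ * d)(517) = 1

Divisors of 517: [1, 11, 47, 517]. For each d | 517:
  d = 1: μ(1) · d(517/1) = 1 · 4 = 4
  d = 11: μ(11) · d(517/11) = -1 · 2 = -2
  d = 47: μ(47) · d(517/47) = -1 · 2 = -2
  d = 517: μ(517) · d(517/517) = 1 · 1 = 1
Summing: (μ * d)(517) = 4 + -2 + -2 + 1 = 1.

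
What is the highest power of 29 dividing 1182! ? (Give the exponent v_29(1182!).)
v_29(1182!) = 41

Legendre's formula: v_p(n!) = Σ_{k ≥ 1} ⌊n / p^k⌋. For p = 29, n = 1182, the terms are:
  ⌊1182/29^1⌋ = ⌊1182/29⌋ = 40
  ⌊1182/29^2⌋ = ⌊1182/841⌋ = 1
(the next term ⌊1182/29^3⌋ = 0, terminating the sum). Summing: v_29(1182!) = 40 + 1 = 41.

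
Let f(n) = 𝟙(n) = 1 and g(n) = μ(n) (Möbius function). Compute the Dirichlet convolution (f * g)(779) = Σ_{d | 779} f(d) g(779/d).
(𝟙 * μ)(779) = 0

Divisors of 779: [1, 19, 41, 779]. For each d | 779:
  d = 1: 𝟙(1) · μ(779/1) = 1 · 1 = 1
  d = 19: 𝟙(19) · μ(779/19) = 1 · -1 = -1
  d = 41: 𝟙(41) · μ(779/41) = 1 · -1 = -1
  d = 779: 𝟙(779) · μ(779/779) = 1 · 1 = 1
Summing: (𝟙 * μ)(779) = 1 + -1 + -1 + 1 = 0.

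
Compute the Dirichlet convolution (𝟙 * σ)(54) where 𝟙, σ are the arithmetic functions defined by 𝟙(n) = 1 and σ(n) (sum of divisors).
(𝟙 * σ)(54) = 232

Divisors of 54: [1, 2, 3, 6, 9, 18, 27, 54]. For each d | 54:
  d = 1: 𝟙(1) · σ(54/1) = 1 · 120 = 120
  d = 2: 𝟙(2) · σ(54/2) = 1 · 40 = 40
  d = 3: 𝟙(3) · σ(54/3) = 1 · 39 = 39
  d = 6: 𝟙(6) · σ(54/6) = 1 · 13 = 13
  d = 9: 𝟙(9) · σ(54/9) = 1 · 12 = 12
  d = 18: 𝟙(18) · σ(54/18) = 1 · 4 = 4
  d = 27: 𝟙(27) · σ(54/27) = 1 · 3 = 3
  d = 54: 𝟙(54) · σ(54/54) = 1 · 1 = 1
Summing: (𝟙 * σ)(54) = 120 + 40 + 39 + 13 + 12 + 4 + 3 + 1 = 232.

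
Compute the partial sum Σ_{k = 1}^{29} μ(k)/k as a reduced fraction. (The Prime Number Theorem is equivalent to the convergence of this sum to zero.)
Σ μ(k)/k = 9246047/3234846615

Values of μ(k) for 1 ≤ k ≤ 29: μ(1) = 1, μ(2) = -1, μ(3) = -1, μ(5) = -1, μ(6) = 1, μ(7) = -1, μ(10) = 1, μ(11) = -1, μ(13) = -1, μ(14) = 1, μ(15) = 1, μ(17) = -1, μ(19) = -1, μ(21) = 1, μ(22) = 1, μ(23) = -1, μ(26) = 1, μ(29) = -1, with μ = 0 on non-squarefree integers. Summing μ(k)/k for k where μ(k) ≠ 0 gives 9246047/3234846615 ≈ 0.0029. (PNT ⟺ this sum → 0 as n → ∞.)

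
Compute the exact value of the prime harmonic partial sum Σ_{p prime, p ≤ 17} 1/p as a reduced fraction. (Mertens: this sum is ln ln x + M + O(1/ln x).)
Σ 1/p = 716167/510510

π(17) = 7, so the primes ≤ 17 are [2, 3, 5, 7, 11, 13, 17]. Summing 1/p over these primes: 716167/510510 ≈ 1.4028. Mertens estimate ln ln(17) + 0.2615 ≈ 1.3029.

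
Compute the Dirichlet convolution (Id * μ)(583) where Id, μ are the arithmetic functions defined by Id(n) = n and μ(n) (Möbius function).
(Id * μ)(583) = 520

Divisors of 583: [1, 11, 53, 583]. For each d | 583:
  d = 1: Id(1) · μ(583/1) = 1 · 1 = 1
  d = 11: Id(11) · μ(583/11) = 11 · -1 = -11
  d = 53: Id(53) · μ(583/53) = 53 · -1 = -53
  d = 583: Id(583) · μ(583/583) = 583 · 1 = 583
Summing: (Id * μ)(583) = 1 + -11 + -53 + 583 = 520.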